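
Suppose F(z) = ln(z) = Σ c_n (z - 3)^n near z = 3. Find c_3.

1/81

[(z - 3)^0] = ln(3);  [(z - 3)^1] = 1/3;  [(z - 3)^2] = -1/18;  [(z - 3)^3] = 1/81.
So c_3 = F′′′(3)/3! = 1/81.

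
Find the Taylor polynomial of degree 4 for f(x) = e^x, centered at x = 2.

(x - 2)^4*e^(2)/24 + (x - 2)^3*e^(2)/6 + (x - 2)^2*e^(2)/2 + (x - 2)*e^(2) + e^(2)

Differentiate repeatedly and evaluate at the center.
[(x - 2)^0] = e^(2);  [(x - 2)^1] = e^(2);  [(x - 2)^2] = e^(2)/2;  [(x - 2)^3] = e^(2)/6;  [(x - 2)^4] = e^(2)/24.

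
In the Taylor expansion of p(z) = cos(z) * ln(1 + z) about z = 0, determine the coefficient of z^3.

-1/6

Take the Cauchy product of the two expansions.
p(0) = 0
p′(0) = 1
p′′(0) = -1
p′′′(0) = -1
So c_3 = p′′′(0)/3! = -1/6.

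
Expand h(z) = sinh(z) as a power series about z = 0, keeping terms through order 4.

z^3/6 + z

Apply the Taylor formula c_k = f^(k)(a)/k!.
h(0) = 0
h′(0) = 1
h′′(0) = 0
h′′′(0) = 1
h^(4)(0) = 0
Then c_k = h^(k)(0)/k! gives each Taylor coefficient.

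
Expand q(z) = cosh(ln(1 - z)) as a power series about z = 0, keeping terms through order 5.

Compose series: expand the inner function first, then feed it into the outer expansion.

z^5/2 + z^4/2 + z^3/2 + z^2/2 + 1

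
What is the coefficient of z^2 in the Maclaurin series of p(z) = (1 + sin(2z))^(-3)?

Substitute the inner expansion into the outer series and collect powers.
p(0) = 1
p′(0) = -6
p′′(0) = 48
So c_2 = p′′(0)/2! = 24.

24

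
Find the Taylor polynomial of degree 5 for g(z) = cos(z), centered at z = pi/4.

Compute the successive derivatives at the expansion point and divide by k!.
[(z - pi/4)^0] = sqrt(2)/2;  [(z - pi/4)^1] = -sqrt(2)/2;  [(z - pi/4)^2] = -sqrt(2)/4;  [(z - pi/4)^3] = sqrt(2)/12;  [(z - pi/4)^4] = sqrt(2)/48;  [(z - pi/4)^5] = -sqrt(2)/240.

-sqrt(2)*(z - pi/4)^5/240 + sqrt(2)*(z - pi/4)^4/48 + sqrt(2)*(z - pi/4)^3/12 - sqrt(2)*(z - pi/4)^2/4 - sqrt(2)*(z - pi/4)/2 + sqrt(2)/2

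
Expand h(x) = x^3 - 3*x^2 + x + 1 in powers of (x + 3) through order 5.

(x + 3)^3 - 12*(x + 3)^2 + 46*(x + 3) - 56

Use the known series and substitute for the argument.
h(-3) = -56
h′(-3) = 46
h′′(-3) = -24
h′′′(-3) = 6
h^(4)(-3) = 0
h^(5)(-3) = 0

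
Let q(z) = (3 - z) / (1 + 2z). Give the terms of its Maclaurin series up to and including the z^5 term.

Shift and add copies of the series according to the polynomial's terms.

-112*z^5 + 56*z^4 - 28*z^3 + 14*z^2 - 7*z + 3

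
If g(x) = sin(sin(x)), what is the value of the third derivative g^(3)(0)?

-2

Substitute the inner expansion into the outer series and collect powers.
From the series, [x^3] g = -1/3; multiply by 3! = 6 to get -2.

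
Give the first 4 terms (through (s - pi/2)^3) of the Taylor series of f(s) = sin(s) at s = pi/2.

1 - (s - pi/2)^2/2

f(pi/2) = 1
f′(pi/2) = 0
f′′(pi/2) = -1
f′′′(pi/2) = 0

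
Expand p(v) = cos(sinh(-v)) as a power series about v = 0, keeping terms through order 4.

-v^4/8 - v^2/2 + 1

Let u equal the inner series; expand the outer function in u and truncate.
p(0) = 1
p′(0) = 0
p′′(0) = -1
p′′′(0) = 0
p^(4)(0) = -3
Dividing each by k! gives the coefficients c_0, ..., c_4.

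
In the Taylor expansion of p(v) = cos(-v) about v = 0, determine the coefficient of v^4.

p(0) = 1
p′(0) = 0
p′′(0) = -1
p′′′(0) = 0
p^(4)(0) = 1

1/24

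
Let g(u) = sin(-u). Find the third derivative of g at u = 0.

Compute the successive derivatives at the expansion point and divide by k!.
From the series, [u^3] g = 1/6; multiply by 3! = 6 to get 1.

1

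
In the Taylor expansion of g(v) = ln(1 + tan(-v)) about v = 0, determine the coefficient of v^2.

Let u equal the inner series; expand the outer function in u and truncate.
[v^0] = 0;  [v^1] = -1;  [v^2] = -1/2.

-1/2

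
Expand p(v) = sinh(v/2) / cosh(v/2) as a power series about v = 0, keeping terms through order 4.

-v^3/24 + v/2

Divide the numerator series by the denominator series (power-series long division).
[v^0] = 0;  [v^1] = 1/2;  [v^2] = 0;  [v^3] = -1/24;  [v^4] = 0.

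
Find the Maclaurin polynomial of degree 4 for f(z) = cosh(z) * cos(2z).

Take the Cauchy product of the two expansions.
f(0) = 1
f′(0) = 0
f′′(0) = -3
f′′′(0) = 0
f^(4)(0) = -7

-7*z^4/24 - 3*z^2/2 + 1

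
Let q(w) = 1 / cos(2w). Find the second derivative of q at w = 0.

4

Divide the numerator series by the denominator series (power-series long division).
The coefficient of w^2 in the expansion is 2, so q′′(0) = 2! * (2) = 4.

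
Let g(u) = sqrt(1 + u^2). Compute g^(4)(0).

-3

The coefficient of u^4 in the expansion is -1/8, so g^(4)(0) = 4! * (-1/8) = -3.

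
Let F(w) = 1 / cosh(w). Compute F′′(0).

Write the quotient as an unknown series and match coefficients against numerator = denominator · series.
From the series, [w^2] F = -1/2; multiply by 2! = 2 to get -1.

-1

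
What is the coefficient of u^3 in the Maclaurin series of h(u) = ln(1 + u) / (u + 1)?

Expand 1/(denominator) as a geometric series and multiply by the numerator's series.
[u^0] = 0;  [u^1] = 1;  [u^2] = -3/2;  [u^3] = 11/6.

11/6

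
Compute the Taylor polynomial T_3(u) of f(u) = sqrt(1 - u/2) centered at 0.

-u^3/128 - u^2/32 - u/4 + 1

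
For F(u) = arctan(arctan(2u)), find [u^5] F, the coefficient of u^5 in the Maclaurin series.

352/15

Plug the Maclaurin series of the inner function into that of the outer and collect terms.
[u^0] = 0;  [u^1] = 2;  [u^2] = 0;  [u^3] = -16/3;  [u^4] = 0;  [u^5] = 352/15.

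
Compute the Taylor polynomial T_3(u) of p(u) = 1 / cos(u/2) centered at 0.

u^2/8 + 1

Write the quotient as an unknown series and match coefficients against numerator = denominator · series.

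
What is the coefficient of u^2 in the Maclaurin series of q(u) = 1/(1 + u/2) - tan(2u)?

1/4

Expand each term separately and add.
q(0) = 1
q′(0) = -5/2
q′′(0) = 1/2
Dividing each by k! gives the coefficients c_0, ..., c_2.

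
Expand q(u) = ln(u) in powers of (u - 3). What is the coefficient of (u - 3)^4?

-1/324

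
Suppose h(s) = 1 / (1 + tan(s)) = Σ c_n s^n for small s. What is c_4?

5/3

Write 1/(1+u) = 1 - u + u^2 - u^3 + ... and substitute the series for u.
h(0) = 1
h′(0) = -1
h′′(0) = 2
h′′′(0) = -8
h^(4)(0) = 40
So c_4 = h^(4)(0)/4! = 5/3.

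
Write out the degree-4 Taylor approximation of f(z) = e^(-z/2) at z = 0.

[z^0] = 1;  [z^1] = -1/2;  [z^2] = 1/8;  [z^3] = -1/48;  [z^4] = 1/384.

z^4/384 - z^3/48 + z^2/8 - z/2 + 1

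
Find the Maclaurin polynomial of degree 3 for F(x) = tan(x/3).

x^3/81 + x/3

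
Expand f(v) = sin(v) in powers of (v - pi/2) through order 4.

(v - pi/2)^4/24 - (v - pi/2)^2/2 + 1

f(pi/2) = 1
f′(pi/2) = 0
f′′(pi/2) = -1
f′′′(pi/2) = 0
f^(4)(pi/2) = 1
Then c_k = f^(k)(pi/2)/k! gives each Taylor coefficient.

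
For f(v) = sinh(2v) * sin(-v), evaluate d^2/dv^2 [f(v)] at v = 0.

Multiply the two series term by term and collect like powers.
The coefficient of v^2 in the expansion is -2, so f′′(0) = 2! * (-2) = -4.

-4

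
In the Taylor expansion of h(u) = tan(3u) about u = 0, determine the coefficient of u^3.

9

[u^0] = 0;  [u^1] = 3;  [u^2] = 0;  [u^3] = 9.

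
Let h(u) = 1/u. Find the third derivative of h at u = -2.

-3/8

From the series, [(u + 2)^3] h = -1/16; multiply by 3! = 6 to get -3/8.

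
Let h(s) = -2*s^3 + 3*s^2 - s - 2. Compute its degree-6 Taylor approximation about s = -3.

-2*(s + 3)^3 + 21*(s + 3)^2 - 73*(s + 3) + 82

Compute the successive derivatives at the expansion point and divide by k!.
[(s + 3)^0] = 82;  [(s + 3)^1] = -73;  [(s + 3)^2] = 21;  [(s + 3)^3] = -2;  [(s + 3)^4] = 0;  [(s + 3)^5] = 0;  [(s + 3)^6] = 0.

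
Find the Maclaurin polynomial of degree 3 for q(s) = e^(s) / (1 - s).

8*s^3/3 + 5*s^2/2 + 2*s + 1

Expand each factor separately, then convolve coefficients.
q(0) = 1
q′(0) = 2
q′′(0) = 5
q′′′(0) = 16
Then c_k = q^(k)(0)/k! gives each Taylor coefficient.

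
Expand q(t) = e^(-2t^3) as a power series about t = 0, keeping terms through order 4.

Compute the successive derivatives at the expansion point and divide by k!.
[t^0] = 1;  [t^1] = 0;  [t^2] = 0;  [t^3] = -2;  [t^4] = 0.

1 - 2*t^3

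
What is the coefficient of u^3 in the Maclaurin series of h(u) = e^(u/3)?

1/162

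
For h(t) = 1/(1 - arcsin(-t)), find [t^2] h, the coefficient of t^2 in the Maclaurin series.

1

Substitute the inner expansion into the outer series and collect powers.
So c_2 = h′′(0)/2! = 1.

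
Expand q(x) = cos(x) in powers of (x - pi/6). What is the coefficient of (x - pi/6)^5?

-1/240

Compute the successive derivatives at the expansion point and divide by k!.
q(pi/6) = sqrt(3)/2
q′(pi/6) = -1/2
q′′(pi/6) = -sqrt(3)/2
q′′′(pi/6) = 1/2
q^(4)(pi/6) = sqrt(3)/2
q^(5)(pi/6) = -1/2
So c_5 = q^(5)(pi/6)/5! = -1/240.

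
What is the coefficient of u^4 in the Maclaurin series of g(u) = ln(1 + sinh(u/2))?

-5/192

Substitute the inner expansion into the outer series and collect powers.
g(0) = 0
g′(0) = 1/2
g′′(0) = -1/4
g′′′(0) = 3/8
g^(4)(0) = -5/8
So c_4 = g^(4)(0)/4! = -5/192.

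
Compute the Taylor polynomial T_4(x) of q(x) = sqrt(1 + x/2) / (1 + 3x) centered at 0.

Take the Cauchy product of the two expansions.
q(0) = 1
q′(0) = -11/4
q′′(0) = 263/16
q′′′(0) = -9465/64
q^(4)(0) = 454305/256

151435*x^4/2048 - 3155*x^3/128 + 263*x^2/32 - 11*x/4 + 1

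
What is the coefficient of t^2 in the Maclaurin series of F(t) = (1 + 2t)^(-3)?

F(0) = 1
F′(0) = -6
F′′(0) = 48
So c_2 = F′′(0)/2! = 24.

24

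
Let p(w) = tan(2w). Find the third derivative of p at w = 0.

The coefficient of w^3 in the expansion is 8/3, so p′′′(0) = 3! * (8/3) = 16.

16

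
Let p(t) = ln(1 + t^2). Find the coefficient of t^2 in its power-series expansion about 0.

p(0) = 0
p′(0) = 0
p′′(0) = 2
So c_2 = p′′(0)/2! = 1.

1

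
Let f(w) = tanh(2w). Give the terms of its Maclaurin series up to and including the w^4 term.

-8*w^3/3 + 2*w

Apply the Taylor formula c_k = f^(k)(a)/k!.
f(0) = 0
f′(0) = 2
f′′(0) = 0
f′′′(0) = -16
f^(4)(0) = 0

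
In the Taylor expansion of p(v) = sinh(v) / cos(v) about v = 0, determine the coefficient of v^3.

2/3

Divide the numerator series by the denominator series (power-series long division).
p(0) = 0
p′(0) = 1
p′′(0) = 0
p′′′(0) = 4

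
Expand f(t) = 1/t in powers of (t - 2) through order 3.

-(t - 2)^3/16 + (t - 2)^2/8 - (t - 2)/4 + 1/2

Differentiate repeatedly and evaluate at the center.
f(2) = 1/2
f′(2) = -1/4
f′′(2) = 1/4
f′′′(2) = -3/8
Then c_k = f^(k)(2)/k! gives each Taylor coefficient.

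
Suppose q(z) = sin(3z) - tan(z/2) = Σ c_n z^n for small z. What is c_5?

Add the two expansions coefficient-wise.
q(0) = 0
q′(0) = 5/2
q′′(0) = 0
q′′′(0) = -109/4
q^(4)(0) = 0
q^(5)(0) = 485/2
The Taylor polynomial is Σ q^(k)(0)/k! · z^k.

97/48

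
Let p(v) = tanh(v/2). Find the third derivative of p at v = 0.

-1/4

The coefficient of v^3 in the expansion is -1/24, so p′′′(0) = 3! * (-1/24) = -1/4.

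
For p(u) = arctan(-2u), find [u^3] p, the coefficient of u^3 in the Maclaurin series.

[u^0] = 0;  [u^1] = -2;  [u^2] = 0;  [u^3] = 8/3.

8/3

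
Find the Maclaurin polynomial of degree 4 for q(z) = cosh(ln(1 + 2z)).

Substitute the inner expansion into the outer series and collect powers.

8*z^4 - 4*z^3 + 2*z^2 + 1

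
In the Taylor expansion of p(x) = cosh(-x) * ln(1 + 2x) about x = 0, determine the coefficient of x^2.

Multiply the two series term by term and collect like powers.
[x^0] = 0;  [x^1] = 2;  [x^2] = -2.

-2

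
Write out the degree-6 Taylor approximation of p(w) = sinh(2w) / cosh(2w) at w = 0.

64*w^5/15 - 8*w^3/3 + 2*w

Write the quotient as an unknown series and match coefficients against numerator = denominator · series.
p(0) = 0
p′(0) = 2
p′′(0) = 0
p′′′(0) = -16
p^(4)(0) = 0
p^(5)(0) = 512
p^(6)(0) = 0
Dividing each by k! gives the coefficients c_0, ..., c_6.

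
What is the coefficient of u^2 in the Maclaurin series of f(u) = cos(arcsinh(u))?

-1/2

Let u equal the inner series; expand the outer function in u and truncate.
So c_2 = f′′(0)/2! = -1/2.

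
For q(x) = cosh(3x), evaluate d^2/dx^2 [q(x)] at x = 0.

The coefficient of x^2 in the expansion is 9/2, so q′′(0) = 2! * (9/2) = 9.

9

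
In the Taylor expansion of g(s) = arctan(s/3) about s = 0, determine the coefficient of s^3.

-1/81

g(0) = 0
g′(0) = 1/3
g′′(0) = 0
g′′′(0) = -2/27
Then c_k = g^(k)(0)/k! gives each Taylor coefficient.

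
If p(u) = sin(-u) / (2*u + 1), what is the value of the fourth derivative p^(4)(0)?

184

Expand 1/(denominator) as a geometric series and multiply by the numerator's series.
The coefficient of u^4 in the expansion is 23/3, so p^(4)(0) = 4! * (23/3) = 184.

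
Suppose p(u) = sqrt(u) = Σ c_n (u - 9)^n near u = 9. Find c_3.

Use the known series and substitute for the argument.
[(u - 9)^0] = 3;  [(u - 9)^1] = 1/6;  [(u - 9)^2] = -1/216;  [(u - 9)^3] = 1/3888.

1/3888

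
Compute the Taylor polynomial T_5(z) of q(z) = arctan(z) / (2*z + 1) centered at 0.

223*z^5/15 - 22*z^4/3 + 11*z^3/3 - 2*z^2 + z

Use 1/(1 - r) = Σ r^k on the denominator, then take the Cauchy product.
[z^0] = 0;  [z^1] = 1;  [z^2] = -2;  [z^3] = 11/3;  [z^4] = -22/3;  [z^5] = 223/15.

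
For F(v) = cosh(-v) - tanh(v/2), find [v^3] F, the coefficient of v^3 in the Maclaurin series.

1/24

Combine the two series term by term.
F(0) = 1
F′(0) = -1/2
F′′(0) = 1
F′′′(0) = 1/4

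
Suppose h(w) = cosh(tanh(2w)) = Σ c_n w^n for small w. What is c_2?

Substitute the inner expansion into the outer series and collect powers.

2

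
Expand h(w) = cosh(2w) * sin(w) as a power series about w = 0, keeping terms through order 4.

Expand each factor separately, then convolve coefficients.
h(0) = 0
h′(0) = 1
h′′(0) = 0
h′′′(0) = 11
h^(4)(0) = 0
Then c_k = h^(k)(0)/k! gives each Taylor coefficient.

11*w^3/6 + w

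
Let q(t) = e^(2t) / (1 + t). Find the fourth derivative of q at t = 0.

Take the Cauchy product of the two expansions.
The coefficient of t^4 in the expansion is 1/3, so q^(4)(0) = 4! * (1/3) = 8.

8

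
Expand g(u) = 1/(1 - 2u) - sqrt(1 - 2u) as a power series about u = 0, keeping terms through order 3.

Combine the two series term by term.
g(0) = 0
g′(0) = 3
g′′(0) = 9
g′′′(0) = 51

17*u^3/2 + 9*u^2/2 + 3*u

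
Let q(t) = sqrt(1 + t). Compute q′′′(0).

3/8

The coefficient of t^3 in the expansion is 1/16, so q′′′(0) = 3! * (1/16) = 3/8.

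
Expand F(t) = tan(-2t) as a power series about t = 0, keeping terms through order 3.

-8*t^3/3 - 2*t

F(0) = 0
F′(0) = -2
F′′(0) = 0
F′′′(0) = -16
Dividing each by k! gives the coefficients c_0, ..., c_3.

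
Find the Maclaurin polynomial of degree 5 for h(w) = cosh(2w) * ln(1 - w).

Write out both Maclaurin series and multiply, keeping only the needed powers.
h(0) = 0
h′(0) = -1
h′′(0) = -1
h′′′(0) = -14
h^(4)(0) = -30
h^(5)(0) = -184
The Taylor polynomial is Σ h^(k)(0)/k! · w^k.

-23*w^5/15 - 5*w^4/4 - 7*w^3/3 - w^2/2 - w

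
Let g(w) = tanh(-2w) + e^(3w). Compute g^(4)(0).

Combine the two series term by term.
From the series, [w^4] g = 27/8; multiply by 4! = 24 to get 81.

81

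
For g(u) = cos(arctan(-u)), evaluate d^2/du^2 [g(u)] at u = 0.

Substitute the inner expansion into the outer series and collect powers.
The coefficient of u^2 in the expansion is -1/2, so g′′(0) = 2! * (-1/2) = -1.

-1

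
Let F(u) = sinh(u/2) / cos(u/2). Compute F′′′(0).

1/2

Write the quotient as an unknown series and match coefficients against numerator = denominator · series.
From the series, [u^3] F = 1/12; multiply by 3! = 6 to get 1/2.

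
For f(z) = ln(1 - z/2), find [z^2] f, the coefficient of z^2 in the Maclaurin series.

Differentiate repeatedly and evaluate at the center.
f(0) = 0
f′(0) = -1/2
f′′(0) = -1/4
So c_2 = f′′(0)/2! = -1/8.

-1/8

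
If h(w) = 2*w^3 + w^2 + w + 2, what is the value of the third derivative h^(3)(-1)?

The coefficient of (w + 1)^3 in the expansion is 2, so h′′′(-1) = 3! * (2) = 12.

12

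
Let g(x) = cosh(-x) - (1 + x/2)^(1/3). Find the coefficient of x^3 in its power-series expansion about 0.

-5/648

Expand each term separately and add.
g(0) = 0
g′(0) = -1/6
g′′(0) = 19/18
g′′′(0) = -5/108
So c_3 = g′′′(0)/3! = -5/648.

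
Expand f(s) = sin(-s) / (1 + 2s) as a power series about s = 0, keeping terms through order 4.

23*s^4/3 - 23*s^3/6 + 2*s^2 - s

Write out both Maclaurin series and multiply, keeping only the needed powers.
f(0) = 0
f′(0) = -1
f′′(0) = 4
f′′′(0) = -23
f^(4)(0) = 184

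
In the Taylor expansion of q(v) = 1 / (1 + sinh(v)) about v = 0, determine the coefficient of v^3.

Write 1/(1+u) = 1 - u + u^2 - u^3 + ... and substitute the series for u.

-7/6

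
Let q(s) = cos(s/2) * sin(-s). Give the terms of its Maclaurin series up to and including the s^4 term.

7*s^3/24 - s

Take the Cauchy product of the two expansions.
[s^0] = 0;  [s^1] = -1;  [s^2] = 0;  [s^3] = 7/24;  [s^4] = 0.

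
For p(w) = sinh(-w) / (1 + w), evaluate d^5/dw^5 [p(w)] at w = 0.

-141

Write out both Maclaurin series and multiply, keeping only the needed powers.
The coefficient of w^5 in the expansion is -47/40, so p^(5)(0) = 5! * (-47/40) = -141.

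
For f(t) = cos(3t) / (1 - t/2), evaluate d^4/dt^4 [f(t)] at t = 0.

Expand each factor separately, then convolve coefficients.
The coefficient of t^4 in the expansion is 37/16, so f^(4)(0) = 4! * (37/16) = 111/2.

111/2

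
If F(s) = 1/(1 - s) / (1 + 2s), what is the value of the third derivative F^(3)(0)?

-30

Write out both Maclaurin series and multiply, keeping only the needed powers.
From the series, [s^3] F = -5; multiply by 3! = 6 to get -30.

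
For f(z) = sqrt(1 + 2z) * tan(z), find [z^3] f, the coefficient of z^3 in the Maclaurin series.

-1/6

Write out both Maclaurin series and multiply, keeping only the needed powers.
So c_3 = f′′′(0)/3! = -1/6.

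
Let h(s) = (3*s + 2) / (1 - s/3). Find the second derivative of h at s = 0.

Multiply each power in the prefactor through the base expansion.
From the series, [s^2] h = 11/9; multiply by 2! = 2 to get 22/9.

22/9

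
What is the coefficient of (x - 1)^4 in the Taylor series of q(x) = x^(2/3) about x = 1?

[(x - 1)^0] = 1;  [(x - 1)^1] = 2/3;  [(x - 1)^2] = -1/9;  [(x - 1)^3] = 4/81;  [(x - 1)^4] = -7/243.

-7/243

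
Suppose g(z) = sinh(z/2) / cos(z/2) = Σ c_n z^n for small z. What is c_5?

3/320

Write the quotient as an unknown series and match coefficients against numerator = denominator · series.
g(0) = 0
g′(0) = 1/2
g′′(0) = 0
g′′′(0) = 1/2
g^(4)(0) = 0
g^(5)(0) = 9/8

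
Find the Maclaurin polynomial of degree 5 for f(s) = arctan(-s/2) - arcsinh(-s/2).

Expand each term separately and add.
[s^0] = 0;  [s^1] = 0;  [s^2] = 0;  [s^3] = 1/48;  [s^4] = 0;  [s^5] = -1/256.

-s^5/256 + s^3/48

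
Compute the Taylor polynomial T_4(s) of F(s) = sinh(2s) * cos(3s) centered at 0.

-23*s^3/3 + 2*s

Write out both Maclaurin series and multiply, keeping only the needed powers.
F(0) = 0
F′(0) = 2
F′′(0) = 0
F′′′(0) = -46
F^(4)(0) = 0
The Taylor polynomial is Σ F^(k)(0)/k! · s^k.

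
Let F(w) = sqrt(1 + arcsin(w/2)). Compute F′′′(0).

Let u equal the inner series; expand the outer function in u and truncate.
From the series, [w^3] F = 7/384; multiply by 3! = 6 to get 7/64.

7/64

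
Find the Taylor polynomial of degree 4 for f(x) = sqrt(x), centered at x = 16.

[(x - 16)^0] = 4;  [(x - 16)^1] = 1/8;  [(x - 16)^2] = -1/512;  [(x - 16)^3] = 1/16384;  [(x - 16)^4] = -5/2097152.

-5*(x - 16)^4/2097152 + (x - 16)^3/16384 - (x - 16)^2/512 + (x - 16)/8 + 4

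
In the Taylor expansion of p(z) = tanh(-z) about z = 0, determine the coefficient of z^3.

p(0) = 0
p′(0) = -1
p′′(0) = 0
p′′′(0) = 2

1/3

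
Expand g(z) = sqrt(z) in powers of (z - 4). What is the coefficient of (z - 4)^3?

[(z - 4)^0] = 2;  [(z - 4)^1] = 1/4;  [(z - 4)^2] = -1/64;  [(z - 4)^3] = 1/512.

1/512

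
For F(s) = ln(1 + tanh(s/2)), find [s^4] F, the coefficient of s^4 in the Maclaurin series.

Plug the Maclaurin series of the inner function into that of the outer and collect terms.
F(0) = 0
F′(0) = 1/2
F′′(0) = -1/4
F′′′(0) = 0
F^(4)(0) = 1/8
Then c_k = F^(k)(0)/k! gives each Taylor coefficient.

1/192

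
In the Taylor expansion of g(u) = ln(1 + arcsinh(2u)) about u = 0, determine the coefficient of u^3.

Compose series: expand the inner function first, then feed it into the outer expansion.

4/3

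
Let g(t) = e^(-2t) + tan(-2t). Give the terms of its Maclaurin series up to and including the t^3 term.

-4*t^3 + 2*t^2 - 4*t + 1

Combine the two series term by term.
g(0) = 1
g′(0) = -4
g′′(0) = 4
g′′′(0) = -24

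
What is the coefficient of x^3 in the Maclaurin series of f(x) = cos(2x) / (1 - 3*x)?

Expand 1/(denominator) as a geometric series and multiply by the numerator's series.
f(0) = 1
f′(0) = 3
f′′(0) = 14
f′′′(0) = 126
The Taylor polynomial is Σ f^(k)(0)/k! · x^k.

21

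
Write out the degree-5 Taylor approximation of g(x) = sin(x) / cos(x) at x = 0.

2*x^5/15 + x^3/3 + x

Invert the denominator's series and multiply.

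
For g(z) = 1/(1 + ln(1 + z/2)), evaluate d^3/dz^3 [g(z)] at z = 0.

Let u equal the inner series; expand the outer function in u and truncate.
From the series, [z^3] g = -7/24; multiply by 3! = 6 to get -7/4.

-7/4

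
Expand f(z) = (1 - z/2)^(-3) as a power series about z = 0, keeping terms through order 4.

[z^0] = 1;  [z^1] = 3/2;  [z^2] = 3/2;  [z^3] = 5/4;  [z^4] = 15/16.

15*z^4/16 + 5*z^3/4 + 3*z^2/2 + 3*z/2 + 1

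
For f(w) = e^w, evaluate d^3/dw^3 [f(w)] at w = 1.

e

From the series, [(w - 1)^3] f = e/6; multiply by 3! = 6 to get e.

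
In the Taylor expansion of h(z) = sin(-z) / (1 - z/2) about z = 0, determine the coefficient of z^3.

Write out both Maclaurin series and multiply, keeping only the needed powers.
h(0) = 0
h′(0) = -1
h′′(0) = -1
h′′′(0) = -1/2
Dividing each by k! gives the coefficients c_0, ..., c_3.

-1/12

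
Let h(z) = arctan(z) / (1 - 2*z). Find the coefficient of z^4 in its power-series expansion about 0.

22/3

Use 1/(1 - r) = Σ r^k on the denominator, then take the Cauchy product.
[z^0] = 0;  [z^1] = 1;  [z^2] = 2;  [z^3] = 11/3;  [z^4] = 22/3.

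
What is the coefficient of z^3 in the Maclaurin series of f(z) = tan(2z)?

8/3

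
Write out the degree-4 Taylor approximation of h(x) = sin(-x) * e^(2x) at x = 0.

Expand each factor separately, then convolve coefficients.
[x^0] = 0;  [x^1] = -1;  [x^2] = -2;  [x^3] = -11/6;  [x^4] = -1.

-x^4 - 11*x^3/6 - 2*x^2 - x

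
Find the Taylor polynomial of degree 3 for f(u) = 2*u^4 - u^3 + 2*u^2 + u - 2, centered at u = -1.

Apply the Taylor formula c_k = f^(k)(a)/k!.
f(-1) = 2
f′(-1) = -14
f′′(-1) = 34
f′′′(-1) = -54

-9*(u + 1)^3 + 17*(u + 1)^2 - 14*(u + 1) + 2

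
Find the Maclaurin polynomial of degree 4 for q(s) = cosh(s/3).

q(0) = 1
q′(0) = 0
q′′(0) = 1/9
q′′′(0) = 0
q^(4)(0) = 1/81
Dividing each by k! gives the coefficients c_0, ..., c_4.

s^4/1944 + s^2/18 + 1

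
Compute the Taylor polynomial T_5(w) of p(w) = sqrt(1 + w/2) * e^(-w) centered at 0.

1781*w^5/122880 - 53*w^4/2048 - w^3/384 + 7*w^2/32 - 3*w/4 + 1

Multiply the two series term by term and collect like powers.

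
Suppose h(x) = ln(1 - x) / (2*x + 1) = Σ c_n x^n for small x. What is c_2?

Use 1/(1 - r) = Σ r^k on the denominator, then take the Cauchy product.
[x^0] = 0;  [x^1] = -1;  [x^2] = 3/2.
So c_2 = h′′(0)/2! = 3/2.

3/2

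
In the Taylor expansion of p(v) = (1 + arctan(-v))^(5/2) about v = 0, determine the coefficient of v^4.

-165/128

Plug the Maclaurin series of the inner function into that of the outer and collect terms.
So c_4 = p^(4)(0)/4! = -165/128.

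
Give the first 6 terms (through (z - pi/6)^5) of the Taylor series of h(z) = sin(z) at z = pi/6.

sqrt(3)*(z - pi/6)^5/240 + (z - pi/6)^4/48 - sqrt(3)*(z - pi/6)^3/12 - (z - pi/6)^2/4 + sqrt(3)*(z - pi/6)/2 + 1/2

h(pi/6) = 1/2
h′(pi/6) = sqrt(3)/2
h′′(pi/6) = -1/2
h′′′(pi/6) = -sqrt(3)/2
h^(4)(pi/6) = 1/2
h^(5)(pi/6) = sqrt(3)/2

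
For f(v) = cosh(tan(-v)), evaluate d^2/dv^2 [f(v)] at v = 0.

1

Compose series: expand the inner function first, then feed it into the outer expansion.
The coefficient of v^2 in the expansion is 1/2, so f′′(0) = 2! * (1/2) = 1.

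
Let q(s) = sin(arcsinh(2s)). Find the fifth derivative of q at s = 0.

Substitute the inner expansion into the outer series and collect powers.
The coefficient of s^5 in the expansion is 16/3, so q^(5)(0) = 5! * (16/3) = 640.

640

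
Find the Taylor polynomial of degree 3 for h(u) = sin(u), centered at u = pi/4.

-sqrt(2)*(u - pi/4)^3/12 - sqrt(2)*(u - pi/4)^2/4 + sqrt(2)*(u - pi/4)/2 + sqrt(2)/2

[(u - pi/4)^0] = sqrt(2)/2;  [(u - pi/4)^1] = sqrt(2)/2;  [(u - pi/4)^2] = -sqrt(2)/4;  [(u - pi/4)^3] = -sqrt(2)/12.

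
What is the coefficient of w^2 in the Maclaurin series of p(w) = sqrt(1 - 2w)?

-1/2

p(0) = 1
p′(0) = -1
p′′(0) = -1
Dividing each by k! gives the coefficients c_0, ..., c_2.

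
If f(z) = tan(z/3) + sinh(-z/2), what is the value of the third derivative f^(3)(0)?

-11/216

Add the two expansions coefficient-wise.
The coefficient of z^3 in the expansion is -11/1296, so f′′′(0) = 3! * (-11/1296) = -11/216.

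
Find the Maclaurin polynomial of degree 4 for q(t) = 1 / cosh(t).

Divide the numerator series by the denominator series (power-series long division).
[t^0] = 1;  [t^1] = 0;  [t^2] = -1/2;  [t^3] = 0;  [t^4] = 5/24.

5*t^4/24 - t^2/2 + 1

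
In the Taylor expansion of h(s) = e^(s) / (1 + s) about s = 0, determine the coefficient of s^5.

Expand each factor separately, then convolve coefficients.
h(0) = 1
h′(0) = 0
h′′(0) = 1
h′′′(0) = -2
h^(4)(0) = 9
h^(5)(0) = -44
The Taylor polynomial is Σ h^(k)(0)/k! · s^k.

-11/30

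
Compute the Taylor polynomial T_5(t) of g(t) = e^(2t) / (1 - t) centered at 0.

Multiply the two series term by term and collect like powers.
g(0) = 1
g′(0) = 3
g′′(0) = 10
g′′′(0) = 38
g^(4)(0) = 168
g^(5)(0) = 872
Then c_k = g^(k)(0)/k! gives each Taylor coefficient.

109*t^5/15 + 7*t^4 + 19*t^3/3 + 5*t^2 + 3*t + 1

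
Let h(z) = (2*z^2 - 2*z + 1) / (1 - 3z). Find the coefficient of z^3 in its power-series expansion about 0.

15

Shift and add copies of the series according to the polynomial's terms.
[z^0] = 1;  [z^1] = 1;  [z^2] = 5;  [z^3] = 15.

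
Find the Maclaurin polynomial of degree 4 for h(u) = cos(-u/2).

h(0) = 1
h′(0) = 0
h′′(0) = -1/4
h′′′(0) = 0
h^(4)(0) = 1/16
Dividing each by k! gives the coefficients c_0, ..., c_4.

u^4/384 - u^2/8 + 1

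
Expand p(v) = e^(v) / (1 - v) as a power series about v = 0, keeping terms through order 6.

Expand each factor separately, then convolve coefficients.
p(0) = 1
p′(0) = 2
p′′(0) = 5
p′′′(0) = 16
p^(4)(0) = 65
p^(5)(0) = 326
p^(6)(0) = 1957
The Taylor polynomial is Σ p^(k)(0)/k! · v^k.

1957*v^6/720 + 163*v^5/60 + 65*v^4/24 + 8*v^3/3 + 5*v^2/2 + 2*v + 1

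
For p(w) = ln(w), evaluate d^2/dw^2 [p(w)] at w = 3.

-1/9

The coefficient of (w - 3)^2 in the expansion is -1/18, so p′′(3) = 2! * (-1/18) = -1/9.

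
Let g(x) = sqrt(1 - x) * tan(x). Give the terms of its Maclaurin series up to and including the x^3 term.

Write out both Maclaurin series and multiply, keeping only the needed powers.
[x^0] = 0;  [x^1] = 1;  [x^2] = -1/2;  [x^3] = 5/24.

5*x^3/24 - x^2/2 + x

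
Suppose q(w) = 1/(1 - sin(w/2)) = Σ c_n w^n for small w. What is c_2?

1/4

Plug the Maclaurin series of the inner function into that of the outer and collect terms.
[w^0] = 1;  [w^1] = 1/2;  [w^2] = 1/4.
So c_2 = q′′(0)/2! = 1/4.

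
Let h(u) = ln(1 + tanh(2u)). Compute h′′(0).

-4

Plug the Maclaurin series of the inner function into that of the outer and collect terms.
The coefficient of u^2 in the expansion is -2, so h′′(0) = 2! * (-2) = -4.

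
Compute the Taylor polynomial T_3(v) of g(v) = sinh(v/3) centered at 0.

v^3/162 + v/3

Differentiate repeatedly and evaluate at the center.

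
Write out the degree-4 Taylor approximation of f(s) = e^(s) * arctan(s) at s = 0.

-s^4/6 + s^3/6 + s^2 + s

Write out both Maclaurin series and multiply, keeping only the needed powers.
[s^0] = 0;  [s^1] = 1;  [s^2] = 1;  [s^3] = 1/6;  [s^4] = -1/6.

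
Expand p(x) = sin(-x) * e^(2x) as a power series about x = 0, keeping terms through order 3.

-11*x^3/6 - 2*x^2 - x

Write out both Maclaurin series and multiply, keeping only the needed powers.
[x^0] = 0;  [x^1] = -1;  [x^2] = -2;  [x^3] = -11/6.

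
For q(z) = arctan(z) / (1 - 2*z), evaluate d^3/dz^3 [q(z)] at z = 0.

22

Expand 1/(denominator) as a geometric series and multiply by the numerator's series.
From the series, [z^3] q = 11/3; multiply by 3! = 6 to get 22.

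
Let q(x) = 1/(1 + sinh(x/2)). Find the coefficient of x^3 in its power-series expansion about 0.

Plug the Maclaurin series of the inner function into that of the outer and collect terms.
q(0) = 1
q′(0) = -1/2
q′′(0) = 1/2
q′′′(0) = -7/8

-7/48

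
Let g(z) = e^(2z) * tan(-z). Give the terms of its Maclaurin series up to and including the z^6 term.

-44*z^6/45 - 22*z^5/15 - 2*z^4 - 7*z^3/3 - 2*z^2 - z

Write out both Maclaurin series and multiply, keeping only the needed powers.
g(0) = 0
g′(0) = -1
g′′(0) = -4
g′′′(0) = -14
g^(4)(0) = -48
g^(5)(0) = -176
g^(6)(0) = -704
Dividing each by k! gives the coefficients c_0, ..., c_6.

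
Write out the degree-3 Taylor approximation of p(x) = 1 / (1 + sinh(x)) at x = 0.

-7*x^3/6 + x^2 - x + 1

Expand as Σ (-1)^k u^k with u equal to the inner function's series.
p(0) = 1
p′(0) = -1
p′′(0) = 2
p′′′(0) = -7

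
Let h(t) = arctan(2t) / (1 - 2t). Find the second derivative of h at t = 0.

8

Expand each factor separately, then convolve coefficients.
The coefficient of t^2 in the expansion is 4, so h′′(0) = 2! * (4) = 8.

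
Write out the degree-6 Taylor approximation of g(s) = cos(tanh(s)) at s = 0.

-59*s^6/240 + 3*s^4/8 - s^2/2 + 1

Compose series: expand the inner function first, then feed it into the outer expansion.
g(0) = 1
g′(0) = 0
g′′(0) = -1
g′′′(0) = 0
g^(4)(0) = 9
g^(5)(0) = 0
g^(6)(0) = -177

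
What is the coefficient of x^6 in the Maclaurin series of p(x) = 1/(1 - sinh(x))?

Substitute the inner expansion into the outer series and collect powers.
p(0) = 1
p′(0) = 1
p′′(0) = 2
p′′′(0) = 7
p^(4)(0) = 32
p^(5)(0) = 181
p^(6)(0) = 1232
So c_6 = p^(6)(0)/6! = 77/45.

77/45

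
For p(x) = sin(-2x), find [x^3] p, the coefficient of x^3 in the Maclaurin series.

4/3

Compute the successive derivatives at the expansion point and divide by k!.
p(0) = 0
p′(0) = -2
p′′(0) = 0
p′′′(0) = 8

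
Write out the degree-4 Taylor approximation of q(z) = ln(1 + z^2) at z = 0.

-z^4/2 + z^2

q(0) = 0
q′(0) = 0
q′′(0) = 2
q′′′(0) = 0
q^(4)(0) = -12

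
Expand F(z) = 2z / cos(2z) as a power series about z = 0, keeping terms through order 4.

Write the quotient as an unknown series and match coefficients against numerator = denominator · series.
F(0) = 0
F′(0) = 2
F′′(0) = 0
F′′′(0) = 24
F^(4)(0) = 0

4*z^3 + 2*z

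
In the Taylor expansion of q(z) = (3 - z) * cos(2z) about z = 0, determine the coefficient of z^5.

Shift and add copies of the series according to the polynomial's terms.
[z^0] = 3;  [z^1] = -1;  [z^2] = -6;  [z^3] = 2;  [z^4] = 2;  [z^5] = -2/3.

-2/3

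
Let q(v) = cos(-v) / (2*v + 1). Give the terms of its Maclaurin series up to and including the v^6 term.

Multiply the numerator's expansion by the denominator's geometric series.
q(0) = 1
q′(0) = -2
q′′(0) = 7
q′′′(0) = -42
q^(4)(0) = 337
q^(5)(0) = -3370
q^(6)(0) = 40439

40439*v^6/720 - 337*v^5/12 + 337*v^4/24 - 7*v^3 + 7*v^2/2 - 2*v + 1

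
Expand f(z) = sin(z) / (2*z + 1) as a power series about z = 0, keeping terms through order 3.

23*z^3/6 - 2*z^2 + z

Multiply the numerator's expansion by the denominator's geometric series.
f(0) = 0
f′(0) = 1
f′′(0) = -4
f′′′(0) = 23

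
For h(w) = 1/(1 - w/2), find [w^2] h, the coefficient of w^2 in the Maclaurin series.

1/4

h(0) = 1
h′(0) = 1/2
h′′(0) = 1/2
So c_2 = h′′(0)/2! = 1/4.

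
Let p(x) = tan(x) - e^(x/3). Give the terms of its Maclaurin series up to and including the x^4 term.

Combine the two series term by term.
[x^0] = -1;  [x^1] = 2/3;  [x^2] = -1/18;  [x^3] = 53/162;  [x^4] = -1/1944.

-x^4/1944 + 53*x^3/162 - x^2/18 + 2*x/3 - 1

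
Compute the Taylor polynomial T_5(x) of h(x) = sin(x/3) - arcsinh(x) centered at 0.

-1093*x^5/14580 + 13*x^3/81 - 2*x/3

Add the two expansions coefficient-wise.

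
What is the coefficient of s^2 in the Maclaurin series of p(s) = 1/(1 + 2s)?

4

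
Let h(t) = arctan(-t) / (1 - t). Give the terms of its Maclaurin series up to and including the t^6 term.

Use 1/(1 - r) = Σ r^k on the denominator, then take the Cauchy product.
h(0) = 0
h′(0) = -1
h′′(0) = -2
h′′′(0) = -4
h^(4)(0) = -16
h^(5)(0) = -104
h^(6)(0) = -624

-13*t^6/15 - 13*t^5/15 - 2*t^4/3 - 2*t^3/3 - t^2 - t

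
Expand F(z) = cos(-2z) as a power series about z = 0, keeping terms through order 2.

[z^0] = 1;  [z^1] = 0;  [z^2] = -2.

1 - 2*z^2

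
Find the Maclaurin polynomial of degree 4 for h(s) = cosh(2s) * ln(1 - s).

-5*s^4/4 - 7*s^3/3 - s^2/2 - s

Write out both Maclaurin series and multiply, keeping only the needed powers.
h(0) = 0
h′(0) = -1
h′′(0) = -1
h′′′(0) = -14
h^(4)(0) = -30
The Taylor polynomial is Σ h^(k)(0)/k! · s^k.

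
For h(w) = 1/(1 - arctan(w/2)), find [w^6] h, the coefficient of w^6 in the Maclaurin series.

1/360

Plug the Maclaurin series of the inner function into that of the outer and collect terms.
[w^0] = 1;  [w^1] = 1/2;  [w^2] = 1/4;  [w^3] = 1/12;  [w^4] = 1/48;  [w^5] = 1/160;  [w^6] = 1/360.
So c_6 = h^(6)(0)/6! = 1/360.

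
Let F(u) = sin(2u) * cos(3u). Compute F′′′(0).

-62

Write out both Maclaurin series and multiply, keeping only the needed powers.
The coefficient of u^3 in the expansion is -31/3, so F′′′(0) = 3! * (-31/3) = -62.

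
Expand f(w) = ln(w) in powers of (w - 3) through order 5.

f(3) = ln(3)
f′(3) = 1/3
f′′(3) = -1/9
f′′′(3) = 2/27
f^(4)(3) = -2/27
f^(5)(3) = 8/81

(w - 3)^5/1215 - (w - 3)^4/324 + (w - 3)^3/81 - (w - 3)^2/18 + (w - 3)/3 + ln(3)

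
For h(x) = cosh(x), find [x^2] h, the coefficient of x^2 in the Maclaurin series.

1/2

h(0) = 1
h′(0) = 0
h′′(0) = 1
So c_2 = h′′(0)/2! = 1/2.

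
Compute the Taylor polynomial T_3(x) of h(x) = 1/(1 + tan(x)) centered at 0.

Compose series: expand the inner function first, then feed it into the outer expansion.

-4*x^3/3 + x^2 - x + 1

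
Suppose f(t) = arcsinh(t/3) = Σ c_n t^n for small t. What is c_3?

[t^0] = 0;  [t^1] = 1/3;  [t^2] = 0;  [t^3] = -1/162.
So c_3 = f′′′(0)/3! = -1/162.

-1/162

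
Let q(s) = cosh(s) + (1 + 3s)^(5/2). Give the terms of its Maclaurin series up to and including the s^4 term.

-1199*s^4/384 + 135*s^3/16 + 139*s^2/8 + 15*s/2 + 2

Combine the two series term by term.
[s^0] = 2;  [s^1] = 15/2;  [s^2] = 139/8;  [s^3] = 135/16;  [s^4] = -1199/384.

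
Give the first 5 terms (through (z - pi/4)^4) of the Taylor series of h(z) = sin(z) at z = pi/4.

sqrt(2)*(z - pi/4)^4/48 - sqrt(2)*(z - pi/4)^3/12 - sqrt(2)*(z - pi/4)^2/4 + sqrt(2)*(z - pi/4)/2 + sqrt(2)/2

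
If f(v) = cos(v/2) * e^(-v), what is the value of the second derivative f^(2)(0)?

3/4

Expand each factor separately, then convolve coefficients.
The coefficient of v^2 in the expansion is 3/8, so f′′(0) = 2! * (3/8) = 3/4.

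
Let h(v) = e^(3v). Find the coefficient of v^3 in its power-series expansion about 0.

9/2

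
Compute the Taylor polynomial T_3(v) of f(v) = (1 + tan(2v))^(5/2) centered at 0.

55*v^3/6 + 15*v^2/2 + 5*v + 1

Compose series: expand the inner function first, then feed it into the outer expansion.
f(0) = 1
f′(0) = 5
f′′(0) = 15
f′′′(0) = 55
Dividing each by k! gives the coefficients c_0, ..., c_3.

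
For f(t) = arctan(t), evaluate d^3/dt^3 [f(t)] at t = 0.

-2

The coefficient of t^3 in the expansion is -1/3, so f′′′(0) = 3! * (-1/3) = -2.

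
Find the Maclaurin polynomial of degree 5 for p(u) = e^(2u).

4*u^5/15 + 2*u^4/3 + 4*u^3/3 + 2*u^2 + 2*u + 1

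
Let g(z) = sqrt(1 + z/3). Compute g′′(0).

From the series, [z^2] g = -1/72; multiply by 2! = 2 to get -1/36.

-1/36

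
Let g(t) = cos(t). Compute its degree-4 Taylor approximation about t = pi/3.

(t - pi/3)^4/48 + sqrt(3)*(t - pi/3)^3/12 - (t - pi/3)^2/4 - sqrt(3)*(t - pi/3)/2 + 1/2

g(pi/3) = 1/2
g′(pi/3) = -sqrt(3)/2
g′′(pi/3) = -1/2
g′′′(pi/3) = sqrt(3)/2
g^(4)(pi/3) = 1/2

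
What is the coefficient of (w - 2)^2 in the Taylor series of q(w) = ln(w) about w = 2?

Use the known series and substitute for the argument.
q(2) = ln(2)
q′(2) = 1/2
q′′(2) = -1/4
So c_2 = q′′(2)/2! = -1/8.

-1/8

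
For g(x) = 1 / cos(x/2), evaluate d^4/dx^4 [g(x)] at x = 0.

Divide the numerator series by the denominator series (power-series long division).
The coefficient of x^4 in the expansion is 5/384, so g^(4)(0) = 4! * (5/384) = 5/16.

5/16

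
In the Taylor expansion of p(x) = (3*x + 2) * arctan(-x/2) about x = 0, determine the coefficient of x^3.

1/12

Multiply each power in the prefactor through the base expansion.
p(0) = 0
p′(0) = -1
p′′(0) = -3
p′′′(0) = 1/2
So c_3 = p′′′(0)/3! = 1/12.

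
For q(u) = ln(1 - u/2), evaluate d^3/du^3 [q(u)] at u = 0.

-1/4

The coefficient of u^3 in the expansion is -1/24, so q′′′(0) = 3! * (-1/24) = -1/4.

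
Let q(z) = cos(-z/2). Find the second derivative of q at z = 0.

From the series, [z^2] q = -1/8; multiply by 2! = 2 to get -1/4.

-1/4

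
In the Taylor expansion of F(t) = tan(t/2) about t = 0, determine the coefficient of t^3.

1/24

F(0) = 0
F′(0) = 1/2
F′′(0) = 0
F′′′(0) = 1/4
Dividing each by k! gives the coefficients c_0, ..., c_3.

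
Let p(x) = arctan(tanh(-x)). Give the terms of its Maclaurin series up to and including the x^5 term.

Compose series: expand the inner function first, then feed it into the outer expansion.
[x^0] = 0;  [x^1] = -1;  [x^2] = 0;  [x^3] = 2/3;  [x^4] = 0;  [x^5] = -2/3.

-2*x^5/3 + 2*x^3/3 - x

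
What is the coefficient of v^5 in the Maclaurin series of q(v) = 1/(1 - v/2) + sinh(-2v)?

-113/480

Expand each term separately and add.
q(0) = 1
q′(0) = -3/2
q′′(0) = 1/2
q′′′(0) = -29/4
q^(4)(0) = 3/2
q^(5)(0) = -113/4
So c_5 = q^(5)(0)/5! = -113/480.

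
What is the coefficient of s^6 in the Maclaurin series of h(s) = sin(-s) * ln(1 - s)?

Multiply the two series term by term and collect like powers.
h(0) = 0
h′(0) = 0
h′′(0) = 2
h′′′(0) = 3
h^(4)(0) = 4
h^(5)(0) = 20
h^(6)(0) = 110
So c_6 = h^(6)(0)/6! = 11/72.

11/72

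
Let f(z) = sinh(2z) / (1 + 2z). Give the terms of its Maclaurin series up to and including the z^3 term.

28*z^3/3 - 4*z^2 + 2*z

Expand each factor separately, then convolve coefficients.
f(0) = 0
f′(0) = 2
f′′(0) = -8
f′′′(0) = 56
Then c_k = f^(k)(0)/k! gives each Taylor coefficient.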